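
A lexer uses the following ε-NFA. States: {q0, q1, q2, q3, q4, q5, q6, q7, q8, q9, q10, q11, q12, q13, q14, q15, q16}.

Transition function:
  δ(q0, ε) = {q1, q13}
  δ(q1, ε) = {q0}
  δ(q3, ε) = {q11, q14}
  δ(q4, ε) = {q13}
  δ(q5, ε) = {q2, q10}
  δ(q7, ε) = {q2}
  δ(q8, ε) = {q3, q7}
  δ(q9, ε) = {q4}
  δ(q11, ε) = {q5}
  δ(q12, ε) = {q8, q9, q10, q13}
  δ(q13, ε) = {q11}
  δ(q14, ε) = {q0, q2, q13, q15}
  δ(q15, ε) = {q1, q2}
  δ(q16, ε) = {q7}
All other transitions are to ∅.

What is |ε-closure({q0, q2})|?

7

Start with {q0, q2}.
From q0 via ε: add q1, q13.
From q13 via ε: add q11.
From q11 via ε: add q5.
From q5 via ε: add q10.
ε-closure = {q0, q1, q2, q5, q10, q11, q13}, which has 7 states.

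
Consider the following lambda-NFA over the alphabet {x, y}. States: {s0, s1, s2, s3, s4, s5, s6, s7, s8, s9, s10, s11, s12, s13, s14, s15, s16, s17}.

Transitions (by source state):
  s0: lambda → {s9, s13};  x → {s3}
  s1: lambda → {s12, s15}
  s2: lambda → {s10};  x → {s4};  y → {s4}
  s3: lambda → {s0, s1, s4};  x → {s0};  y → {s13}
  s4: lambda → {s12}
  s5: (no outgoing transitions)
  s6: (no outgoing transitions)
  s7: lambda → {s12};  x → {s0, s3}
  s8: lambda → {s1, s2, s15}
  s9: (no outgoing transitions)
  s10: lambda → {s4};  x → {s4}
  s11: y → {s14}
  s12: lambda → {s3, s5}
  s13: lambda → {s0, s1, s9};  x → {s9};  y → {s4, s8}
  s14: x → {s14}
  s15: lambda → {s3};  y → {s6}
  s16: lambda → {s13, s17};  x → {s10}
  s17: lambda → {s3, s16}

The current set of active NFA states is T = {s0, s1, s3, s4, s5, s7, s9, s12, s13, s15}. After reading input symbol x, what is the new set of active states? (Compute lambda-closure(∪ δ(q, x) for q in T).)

{s0, s1, s3, s4, s5, s9, s12, s13, s15}

s0 on x → {s3}.
s3 on x → {s0}.
s7 on x → {s0, s3}.
s13 on x → {s9}.
No x-transition from s1, s4, s5, s9, s12, s15.
Union after reading x: {s0, s3, s9}.
Now take the lambda-closure:
From s0 via lambda: add s13.
From s3 via lambda: add s1, s4.
From s1 via lambda: add s12, s15.
From s12 via lambda: add s5.
No new states can be added; the closed set is {s0, s1, s3, s4, s5, s9, s12, s13, s15}.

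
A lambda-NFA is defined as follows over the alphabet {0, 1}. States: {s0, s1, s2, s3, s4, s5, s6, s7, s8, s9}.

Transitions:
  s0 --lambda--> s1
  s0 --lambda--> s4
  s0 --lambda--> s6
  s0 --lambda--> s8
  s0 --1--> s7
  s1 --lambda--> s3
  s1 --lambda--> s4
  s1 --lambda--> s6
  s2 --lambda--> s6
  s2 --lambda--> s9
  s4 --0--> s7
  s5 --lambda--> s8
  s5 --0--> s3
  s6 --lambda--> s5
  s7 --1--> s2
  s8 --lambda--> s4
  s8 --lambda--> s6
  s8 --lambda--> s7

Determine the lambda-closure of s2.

{s2, s4, s5, s6, s7, s8, s9}

Start with {s2}.
From s2 via lambda: add s6, s9.
From s6 via lambda: add s5.
From s5 via lambda: add s8.
From s8 via lambda: add s4, s7.
No new states can be added; the closed set is {s2, s4, s5, s6, s7, s8, s9}.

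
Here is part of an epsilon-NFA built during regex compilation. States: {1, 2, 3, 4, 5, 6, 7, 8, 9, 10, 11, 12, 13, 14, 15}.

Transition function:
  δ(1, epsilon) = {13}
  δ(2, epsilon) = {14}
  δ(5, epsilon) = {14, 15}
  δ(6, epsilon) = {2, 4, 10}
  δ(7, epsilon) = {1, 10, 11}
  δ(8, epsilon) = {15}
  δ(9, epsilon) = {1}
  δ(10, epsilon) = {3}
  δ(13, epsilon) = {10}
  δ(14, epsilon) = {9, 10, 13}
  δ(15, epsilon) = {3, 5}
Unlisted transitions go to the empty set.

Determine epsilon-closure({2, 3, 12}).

{1, 2, 3, 9, 10, 12, 13, 14}

Start with {2, 3, 12}.
From 2 via epsilon: add 14.
From 14 via epsilon: add 9, 10, 13.
From 9 via epsilon: add 1.
No new states can be added; the closed set is {1, 2, 3, 9, 10, 12, 13, 14}.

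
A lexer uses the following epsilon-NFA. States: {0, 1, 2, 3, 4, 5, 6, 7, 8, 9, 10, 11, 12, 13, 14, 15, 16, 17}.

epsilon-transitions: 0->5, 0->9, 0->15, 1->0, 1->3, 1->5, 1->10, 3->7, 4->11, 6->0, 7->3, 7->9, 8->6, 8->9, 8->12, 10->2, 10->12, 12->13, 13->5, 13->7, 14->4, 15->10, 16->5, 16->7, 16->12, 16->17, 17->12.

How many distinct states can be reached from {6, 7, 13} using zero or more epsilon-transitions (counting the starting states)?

Start with {6, 7, 13}.
From 6 via epsilon: add 0.
From 7 via epsilon: add 3, 9.
From 13 via epsilon: add 5.
From 0 via epsilon: add 15.
From 15 via epsilon: add 10.
From 10 via epsilon: add 2, 12.
epsilon-closure = {0, 2, 3, 5, 6, 7, 9, 10, 12, 13, 15}, which has 11 states.

11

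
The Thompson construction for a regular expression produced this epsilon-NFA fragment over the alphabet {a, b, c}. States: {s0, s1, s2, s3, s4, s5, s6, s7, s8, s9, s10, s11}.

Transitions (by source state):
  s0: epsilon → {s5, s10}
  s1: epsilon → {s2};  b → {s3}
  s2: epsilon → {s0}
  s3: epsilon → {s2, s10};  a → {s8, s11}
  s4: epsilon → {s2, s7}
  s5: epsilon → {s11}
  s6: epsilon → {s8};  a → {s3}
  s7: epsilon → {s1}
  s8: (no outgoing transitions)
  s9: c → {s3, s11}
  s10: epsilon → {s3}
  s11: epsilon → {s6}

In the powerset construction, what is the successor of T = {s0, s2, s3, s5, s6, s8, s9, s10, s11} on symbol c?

{s0, s2, s3, s5, s6, s8, s10, s11}

s9 on c → {s3, s11}.
No c-transition from s0, s2, s3, s5, s6, s8, s10, s11.
Union after reading c: {s3, s11}.
Now take the epsilon-closure:
From s3 via epsilon: add s2, s10.
From s11 via epsilon: add s6.
From s2 via epsilon: add s0.
From s6 via epsilon: add s8.
From s0 via epsilon: add s5.
No new states can be added; the closed set is {s0, s2, s3, s5, s6, s8, s10, s11}.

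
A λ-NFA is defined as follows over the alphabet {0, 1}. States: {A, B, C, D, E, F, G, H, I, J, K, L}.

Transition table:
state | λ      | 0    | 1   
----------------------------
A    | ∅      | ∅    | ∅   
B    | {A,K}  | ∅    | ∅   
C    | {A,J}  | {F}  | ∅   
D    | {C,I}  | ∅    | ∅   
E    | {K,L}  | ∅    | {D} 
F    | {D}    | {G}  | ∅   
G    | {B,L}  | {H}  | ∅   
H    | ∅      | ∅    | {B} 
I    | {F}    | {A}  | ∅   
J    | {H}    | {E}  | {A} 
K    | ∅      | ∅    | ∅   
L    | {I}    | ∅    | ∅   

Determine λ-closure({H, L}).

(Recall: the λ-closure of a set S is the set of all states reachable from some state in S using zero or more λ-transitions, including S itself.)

Start with {H, L}.
From L via λ: add I.
From I via λ: add F.
From F via λ: add D.
From D via λ: add C.
From C via λ: add A, J.
No new states can be added; the closed set is {A, C, D, F, H, I, J, L}.

{A, C, D, F, H, I, J, L}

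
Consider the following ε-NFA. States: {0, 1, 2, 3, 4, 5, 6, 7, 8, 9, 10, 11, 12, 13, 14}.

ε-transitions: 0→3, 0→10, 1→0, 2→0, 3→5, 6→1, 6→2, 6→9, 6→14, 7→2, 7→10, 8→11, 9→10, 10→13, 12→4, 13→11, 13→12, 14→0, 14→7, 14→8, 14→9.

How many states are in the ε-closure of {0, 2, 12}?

9

Start with {0, 2, 12}.
From 0 via ε: add 3, 10.
From 12 via ε: add 4.
From 3 via ε: add 5.
From 10 via ε: add 13.
From 13 via ε: add 11.
ε-closure = {0, 2, 3, 4, 5, 10, 11, 12, 13}, which has 9 states.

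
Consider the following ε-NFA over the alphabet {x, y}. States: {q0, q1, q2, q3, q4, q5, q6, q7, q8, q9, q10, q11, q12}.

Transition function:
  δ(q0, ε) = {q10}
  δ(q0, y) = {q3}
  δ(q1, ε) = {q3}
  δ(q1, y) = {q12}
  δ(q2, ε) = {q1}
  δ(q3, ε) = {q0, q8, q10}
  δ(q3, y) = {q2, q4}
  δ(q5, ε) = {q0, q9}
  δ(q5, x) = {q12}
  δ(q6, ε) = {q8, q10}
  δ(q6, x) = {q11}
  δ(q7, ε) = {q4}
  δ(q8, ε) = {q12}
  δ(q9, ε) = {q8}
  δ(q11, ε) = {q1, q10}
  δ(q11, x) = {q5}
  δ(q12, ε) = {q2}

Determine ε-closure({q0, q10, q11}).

Start with {q0, q10, q11}.
From q11 via ε: add q1.
From q1 via ε: add q3.
From q3 via ε: add q8.
From q8 via ε: add q12.
From q12 via ε: add q2.
No new states can be added; the closed set is {q0, q1, q2, q3, q8, q10, q11, q12}.

{q0, q1, q2, q3, q8, q10, q11, q12}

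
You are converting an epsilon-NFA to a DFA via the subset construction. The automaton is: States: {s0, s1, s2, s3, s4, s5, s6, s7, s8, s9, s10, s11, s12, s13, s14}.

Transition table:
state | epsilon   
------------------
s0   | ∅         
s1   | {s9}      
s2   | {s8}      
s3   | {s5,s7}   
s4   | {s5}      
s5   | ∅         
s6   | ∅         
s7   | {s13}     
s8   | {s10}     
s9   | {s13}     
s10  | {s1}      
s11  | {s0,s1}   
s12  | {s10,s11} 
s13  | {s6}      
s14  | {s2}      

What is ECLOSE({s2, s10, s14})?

Start with {s2, s10, s14}.
From s2 via epsilon: add s8.
From s10 via epsilon: add s1.
From s1 via epsilon: add s9.
From s9 via epsilon: add s13.
From s13 via epsilon: add s6.
No new states can be added; the closed set is {s1, s2, s6, s8, s9, s10, s13, s14}.

{s1, s2, s6, s8, s9, s10, s13, s14}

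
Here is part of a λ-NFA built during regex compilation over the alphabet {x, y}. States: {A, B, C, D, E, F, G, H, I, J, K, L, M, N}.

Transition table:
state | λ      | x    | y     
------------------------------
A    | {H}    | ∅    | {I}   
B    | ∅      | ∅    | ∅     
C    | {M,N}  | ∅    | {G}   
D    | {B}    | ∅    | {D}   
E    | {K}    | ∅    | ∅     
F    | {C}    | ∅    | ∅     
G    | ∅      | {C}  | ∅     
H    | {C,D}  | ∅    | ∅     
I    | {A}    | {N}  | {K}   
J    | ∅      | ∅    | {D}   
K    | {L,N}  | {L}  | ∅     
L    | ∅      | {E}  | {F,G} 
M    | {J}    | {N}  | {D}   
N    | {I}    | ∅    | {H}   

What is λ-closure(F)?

Start with {F}.
From F via λ: add C.
From C via λ: add M, N.
From M via λ: add J.
From N via λ: add I.
From I via λ: add A.
From A via λ: add H.
From H via λ: add D.
From D via λ: add B.
No new states can be added; the closed set is {A, B, C, D, F, H, I, J, M, N}.

{A, B, C, D, F, H, I, J, M, N}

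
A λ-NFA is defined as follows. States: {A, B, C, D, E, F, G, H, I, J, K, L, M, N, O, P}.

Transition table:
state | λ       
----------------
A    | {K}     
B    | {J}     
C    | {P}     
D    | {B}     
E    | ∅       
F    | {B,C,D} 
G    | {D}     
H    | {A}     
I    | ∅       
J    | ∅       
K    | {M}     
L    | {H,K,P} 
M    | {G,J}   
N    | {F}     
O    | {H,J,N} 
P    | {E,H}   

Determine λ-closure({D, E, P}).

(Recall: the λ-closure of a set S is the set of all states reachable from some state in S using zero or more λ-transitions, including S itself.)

Start with {D, E, P}.
From D via λ: add B.
From P via λ: add H.
From B via λ: add J.
From H via λ: add A.
From A via λ: add K.
From K via λ: add M.
From M via λ: add G.
No new states can be added; the closed set is {A, B, D, E, G, H, J, K, M, P}.

{A, B, D, E, G, H, J, K, M, P}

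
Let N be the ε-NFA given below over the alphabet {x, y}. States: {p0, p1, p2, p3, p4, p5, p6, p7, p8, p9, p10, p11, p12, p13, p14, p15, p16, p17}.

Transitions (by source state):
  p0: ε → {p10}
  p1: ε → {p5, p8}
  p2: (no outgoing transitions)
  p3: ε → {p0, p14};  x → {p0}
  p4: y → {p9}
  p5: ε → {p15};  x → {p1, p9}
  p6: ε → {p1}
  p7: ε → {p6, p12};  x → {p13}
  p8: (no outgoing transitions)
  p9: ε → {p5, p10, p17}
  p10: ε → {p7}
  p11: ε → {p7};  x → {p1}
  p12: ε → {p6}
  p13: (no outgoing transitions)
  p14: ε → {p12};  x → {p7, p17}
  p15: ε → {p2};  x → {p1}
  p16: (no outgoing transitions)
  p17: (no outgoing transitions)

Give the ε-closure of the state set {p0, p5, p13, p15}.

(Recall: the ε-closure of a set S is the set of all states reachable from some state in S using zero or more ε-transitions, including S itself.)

Start with {p0, p5, p13, p15}.
From p0 via ε: add p10.
From p15 via ε: add p2.
From p10 via ε: add p7.
From p7 via ε: add p6, p12.
From p6 via ε: add p1.
From p1 via ε: add p8.
No new states can be added; the closed set is {p0, p1, p2, p5, p6, p7, p8, p10, p12, p13, p15}.

{p0, p1, p2, p5, p6, p7, p8, p10, p12, p13, p15}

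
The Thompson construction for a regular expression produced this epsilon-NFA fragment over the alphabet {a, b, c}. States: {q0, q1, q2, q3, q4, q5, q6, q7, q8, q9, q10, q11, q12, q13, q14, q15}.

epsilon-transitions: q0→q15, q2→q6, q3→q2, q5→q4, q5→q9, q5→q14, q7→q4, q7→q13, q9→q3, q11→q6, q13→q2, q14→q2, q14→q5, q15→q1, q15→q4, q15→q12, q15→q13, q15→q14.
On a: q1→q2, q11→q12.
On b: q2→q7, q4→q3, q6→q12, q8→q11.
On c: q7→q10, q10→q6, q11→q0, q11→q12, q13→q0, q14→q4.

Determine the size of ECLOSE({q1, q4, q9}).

6

Start with {q1, q4, q9}.
From q9 via epsilon: add q3.
From q3 via epsilon: add q2.
From q2 via epsilon: add q6.
epsilon-closure = {q1, q2, q3, q4, q6, q9}, which has 6 states.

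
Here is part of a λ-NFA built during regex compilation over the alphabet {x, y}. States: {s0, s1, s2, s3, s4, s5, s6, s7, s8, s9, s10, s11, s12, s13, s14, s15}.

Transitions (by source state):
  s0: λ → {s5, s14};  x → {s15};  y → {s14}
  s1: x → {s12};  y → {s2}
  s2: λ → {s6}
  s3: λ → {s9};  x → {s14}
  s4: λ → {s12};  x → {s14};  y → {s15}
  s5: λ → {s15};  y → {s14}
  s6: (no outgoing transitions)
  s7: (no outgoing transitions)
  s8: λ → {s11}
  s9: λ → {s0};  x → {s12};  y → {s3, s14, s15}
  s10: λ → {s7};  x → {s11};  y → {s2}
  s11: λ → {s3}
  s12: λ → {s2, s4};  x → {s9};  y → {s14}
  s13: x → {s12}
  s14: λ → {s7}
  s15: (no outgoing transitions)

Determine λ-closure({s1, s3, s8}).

Start with {s1, s3, s8}.
From s3 via λ: add s9.
From s8 via λ: add s11.
From s9 via λ: add s0.
From s0 via λ: add s5, s14.
From s5 via λ: add s15.
From s14 via λ: add s7.
No new states can be added; the closed set is {s0, s1, s3, s5, s7, s8, s9, s11, s14, s15}.

{s0, s1, s3, s5, s7, s8, s9, s11, s14, s15}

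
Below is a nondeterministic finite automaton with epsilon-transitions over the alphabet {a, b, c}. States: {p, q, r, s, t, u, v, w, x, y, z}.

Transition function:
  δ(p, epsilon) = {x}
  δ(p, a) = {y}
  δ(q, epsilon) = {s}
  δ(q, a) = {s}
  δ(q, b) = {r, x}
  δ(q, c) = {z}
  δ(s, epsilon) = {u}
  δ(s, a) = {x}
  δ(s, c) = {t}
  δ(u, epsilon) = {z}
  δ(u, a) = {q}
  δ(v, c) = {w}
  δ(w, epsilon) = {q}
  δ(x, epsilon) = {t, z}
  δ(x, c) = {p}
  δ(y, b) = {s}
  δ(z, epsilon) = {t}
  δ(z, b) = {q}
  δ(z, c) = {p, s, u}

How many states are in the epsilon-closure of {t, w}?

Start with {t, w}.
From w via epsilon: add q.
From q via epsilon: add s.
From s via epsilon: add u.
From u via epsilon: add z.
epsilon-closure = {q, s, t, u, w, z}, which has 6 states.

6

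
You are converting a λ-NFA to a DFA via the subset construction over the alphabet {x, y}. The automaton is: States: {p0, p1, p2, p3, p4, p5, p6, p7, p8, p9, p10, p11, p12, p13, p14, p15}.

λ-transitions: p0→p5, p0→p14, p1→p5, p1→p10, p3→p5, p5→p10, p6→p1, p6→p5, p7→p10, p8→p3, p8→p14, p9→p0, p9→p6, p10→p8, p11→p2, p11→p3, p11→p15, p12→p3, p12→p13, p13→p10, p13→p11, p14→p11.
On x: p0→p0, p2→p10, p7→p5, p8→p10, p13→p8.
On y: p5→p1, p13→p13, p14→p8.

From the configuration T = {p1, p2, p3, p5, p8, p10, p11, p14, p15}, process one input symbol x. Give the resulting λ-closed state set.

{p2, p3, p5, p8, p10, p11, p14, p15}

p2 on x → {p10}.
p8 on x → {p10}.
No x-transition from p1, p3, p5, p10, p11, p14, p15.
Union after reading x: {p10}.
Now take the λ-closure:
From p10 via λ: add p8.
From p8 via λ: add p3, p14.
From p3 via λ: add p5.
From p14 via λ: add p11.
From p11 via λ: add p2, p15.
No new states can be added; the closed set is {p2, p3, p5, p8, p10, p11, p14, p15}.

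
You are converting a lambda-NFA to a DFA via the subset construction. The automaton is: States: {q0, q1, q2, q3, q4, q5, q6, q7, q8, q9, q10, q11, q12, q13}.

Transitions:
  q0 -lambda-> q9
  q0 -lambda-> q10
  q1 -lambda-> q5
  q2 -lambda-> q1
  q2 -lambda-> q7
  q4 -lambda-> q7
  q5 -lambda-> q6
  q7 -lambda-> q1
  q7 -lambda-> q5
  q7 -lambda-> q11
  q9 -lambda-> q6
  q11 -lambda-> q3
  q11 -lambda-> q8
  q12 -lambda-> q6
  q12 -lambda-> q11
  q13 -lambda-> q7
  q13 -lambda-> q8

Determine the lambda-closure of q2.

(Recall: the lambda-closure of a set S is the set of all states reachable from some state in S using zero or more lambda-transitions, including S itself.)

{q1, q2, q3, q5, q6, q7, q8, q11}

Start with {q2}.
From q2 via lambda: add q1, q7.
From q1 via lambda: add q5.
From q7 via lambda: add q11.
From q5 via lambda: add q6.
From q11 via lambda: add q3, q8.
No new states can be added; the closed set is {q1, q2, q3, q5, q6, q7, q8, q11}.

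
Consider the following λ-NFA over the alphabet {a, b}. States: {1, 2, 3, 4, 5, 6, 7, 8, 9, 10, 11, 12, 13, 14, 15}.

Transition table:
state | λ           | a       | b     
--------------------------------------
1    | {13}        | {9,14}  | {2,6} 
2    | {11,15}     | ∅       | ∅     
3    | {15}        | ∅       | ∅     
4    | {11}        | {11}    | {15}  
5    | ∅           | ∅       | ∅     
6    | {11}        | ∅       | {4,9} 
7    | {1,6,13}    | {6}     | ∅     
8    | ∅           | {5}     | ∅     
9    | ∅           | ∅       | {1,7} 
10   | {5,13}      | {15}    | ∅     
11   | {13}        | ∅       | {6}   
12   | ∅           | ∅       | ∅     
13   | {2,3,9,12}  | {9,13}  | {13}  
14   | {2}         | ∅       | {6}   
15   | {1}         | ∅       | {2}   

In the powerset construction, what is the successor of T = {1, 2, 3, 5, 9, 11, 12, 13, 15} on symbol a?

{1, 2, 3, 9, 11, 12, 13, 14, 15}

1 on a → {9, 14}.
13 on a → {9, 13}.
No a-transition from 2, 3, 5, 9, 11, 12, 15.
Union after reading a: {9, 13, 14}.
Now take the λ-closure:
From 13 via λ: add 2, 3, 12.
From 2 via λ: add 11, 15.
From 15 via λ: add 1.
No new states can be added; the closed set is {1, 2, 3, 9, 11, 12, 13, 14, 15}.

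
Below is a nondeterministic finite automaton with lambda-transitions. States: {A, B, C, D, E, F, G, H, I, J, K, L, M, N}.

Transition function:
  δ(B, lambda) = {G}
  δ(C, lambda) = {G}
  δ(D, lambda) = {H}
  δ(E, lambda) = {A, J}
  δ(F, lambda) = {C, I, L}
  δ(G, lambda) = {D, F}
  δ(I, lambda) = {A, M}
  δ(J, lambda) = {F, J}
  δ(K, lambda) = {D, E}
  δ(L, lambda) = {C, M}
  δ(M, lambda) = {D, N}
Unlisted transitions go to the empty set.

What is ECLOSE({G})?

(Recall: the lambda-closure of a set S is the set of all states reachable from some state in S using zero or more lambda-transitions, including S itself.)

{A, C, D, F, G, H, I, L, M, N}

Start with {G}.
From G via lambda: add D, F.
From D via lambda: add H.
From F via lambda: add C, I, L.
From I via lambda: add A, M.
From M via lambda: add N.
No new states can be added; the closed set is {A, C, D, F, G, H, I, L, M, N}.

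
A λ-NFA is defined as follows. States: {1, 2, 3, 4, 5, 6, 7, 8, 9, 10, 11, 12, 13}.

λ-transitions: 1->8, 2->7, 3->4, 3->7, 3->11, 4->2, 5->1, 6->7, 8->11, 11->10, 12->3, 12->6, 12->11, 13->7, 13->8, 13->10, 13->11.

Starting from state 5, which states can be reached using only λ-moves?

Start with {5}.
From 5 via λ: add 1.
From 1 via λ: add 8.
From 8 via λ: add 11.
From 11 via λ: add 10.
No new states can be added; the closed set is {1, 5, 8, 10, 11}.

{1, 5, 8, 10, 11}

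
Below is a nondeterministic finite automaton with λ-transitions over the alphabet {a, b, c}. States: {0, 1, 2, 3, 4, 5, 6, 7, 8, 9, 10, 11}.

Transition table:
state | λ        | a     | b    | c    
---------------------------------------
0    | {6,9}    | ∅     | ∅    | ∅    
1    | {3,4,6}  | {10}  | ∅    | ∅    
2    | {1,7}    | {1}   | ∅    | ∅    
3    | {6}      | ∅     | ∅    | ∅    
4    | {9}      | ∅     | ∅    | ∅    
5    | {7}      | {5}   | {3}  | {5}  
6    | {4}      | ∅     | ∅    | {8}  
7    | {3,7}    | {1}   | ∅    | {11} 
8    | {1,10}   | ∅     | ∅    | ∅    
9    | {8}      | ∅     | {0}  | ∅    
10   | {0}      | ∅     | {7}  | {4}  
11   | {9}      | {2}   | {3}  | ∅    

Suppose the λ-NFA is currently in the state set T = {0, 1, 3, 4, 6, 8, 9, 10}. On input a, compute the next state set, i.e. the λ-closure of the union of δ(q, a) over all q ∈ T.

{0, 1, 3, 4, 6, 8, 9, 10}

1 on a → {10}.
No a-transition from 0, 3, 4, 6, 8, 9, 10.
Union after reading a: {10}.
Now take the λ-closure:
From 10 via λ: add 0.
From 0 via λ: add 6, 9.
From 6 via λ: add 4.
From 9 via λ: add 8.
From 8 via λ: add 1.
From 1 via λ: add 3.
No new states can be added; the closed set is {0, 1, 3, 4, 6, 8, 9, 10}.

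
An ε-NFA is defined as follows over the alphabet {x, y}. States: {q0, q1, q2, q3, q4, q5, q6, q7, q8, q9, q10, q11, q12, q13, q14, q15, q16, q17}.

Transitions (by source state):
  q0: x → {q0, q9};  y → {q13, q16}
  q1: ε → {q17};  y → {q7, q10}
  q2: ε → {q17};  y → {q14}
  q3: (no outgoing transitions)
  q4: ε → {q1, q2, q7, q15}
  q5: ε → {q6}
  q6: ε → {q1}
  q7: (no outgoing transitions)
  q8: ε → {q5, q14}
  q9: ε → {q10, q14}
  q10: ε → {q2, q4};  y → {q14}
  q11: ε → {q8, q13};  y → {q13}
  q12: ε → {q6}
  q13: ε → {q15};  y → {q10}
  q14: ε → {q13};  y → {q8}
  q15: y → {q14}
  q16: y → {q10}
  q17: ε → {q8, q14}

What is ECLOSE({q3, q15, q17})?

Start with {q3, q15, q17}.
From q17 via ε: add q8, q14.
From q8 via ε: add q5.
From q14 via ε: add q13.
From q5 via ε: add q6.
From q6 via ε: add q1.
No new states can be added; the closed set is {q1, q3, q5, q6, q8, q13, q14, q15, q17}.

{q1, q3, q5, q6, q8, q13, q14, q15, q17}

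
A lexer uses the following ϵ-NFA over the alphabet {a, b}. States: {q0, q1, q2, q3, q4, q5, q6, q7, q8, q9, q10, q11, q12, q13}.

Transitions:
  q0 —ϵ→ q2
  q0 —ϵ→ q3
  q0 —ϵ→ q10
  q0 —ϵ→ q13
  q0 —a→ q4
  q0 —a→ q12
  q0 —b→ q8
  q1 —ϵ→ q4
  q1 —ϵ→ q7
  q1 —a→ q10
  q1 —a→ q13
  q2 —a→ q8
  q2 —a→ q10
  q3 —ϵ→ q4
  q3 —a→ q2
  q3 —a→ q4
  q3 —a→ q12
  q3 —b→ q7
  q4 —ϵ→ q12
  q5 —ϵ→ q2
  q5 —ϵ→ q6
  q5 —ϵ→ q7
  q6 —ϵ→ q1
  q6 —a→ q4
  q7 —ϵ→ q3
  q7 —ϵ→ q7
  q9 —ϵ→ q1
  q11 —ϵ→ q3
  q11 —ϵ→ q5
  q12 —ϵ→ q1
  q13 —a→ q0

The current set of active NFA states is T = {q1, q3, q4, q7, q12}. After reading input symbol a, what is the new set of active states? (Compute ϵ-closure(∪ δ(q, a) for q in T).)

q1 on a → {q10, q13}.
q3 on a → {q2, q4, q12}.
No a-transition from q4, q7, q12.
Union after reading a: {q2, q4, q10, q12, q13}.
Now take the ϵ-closure:
From q12 via ϵ: add q1.
From q1 via ϵ: add q7.
From q7 via ϵ: add q3.
No new states can be added; the closed set is {q1, q2, q3, q4, q7, q10, q12, q13}.

{q1, q2, q3, q4, q7, q10, q12, q13}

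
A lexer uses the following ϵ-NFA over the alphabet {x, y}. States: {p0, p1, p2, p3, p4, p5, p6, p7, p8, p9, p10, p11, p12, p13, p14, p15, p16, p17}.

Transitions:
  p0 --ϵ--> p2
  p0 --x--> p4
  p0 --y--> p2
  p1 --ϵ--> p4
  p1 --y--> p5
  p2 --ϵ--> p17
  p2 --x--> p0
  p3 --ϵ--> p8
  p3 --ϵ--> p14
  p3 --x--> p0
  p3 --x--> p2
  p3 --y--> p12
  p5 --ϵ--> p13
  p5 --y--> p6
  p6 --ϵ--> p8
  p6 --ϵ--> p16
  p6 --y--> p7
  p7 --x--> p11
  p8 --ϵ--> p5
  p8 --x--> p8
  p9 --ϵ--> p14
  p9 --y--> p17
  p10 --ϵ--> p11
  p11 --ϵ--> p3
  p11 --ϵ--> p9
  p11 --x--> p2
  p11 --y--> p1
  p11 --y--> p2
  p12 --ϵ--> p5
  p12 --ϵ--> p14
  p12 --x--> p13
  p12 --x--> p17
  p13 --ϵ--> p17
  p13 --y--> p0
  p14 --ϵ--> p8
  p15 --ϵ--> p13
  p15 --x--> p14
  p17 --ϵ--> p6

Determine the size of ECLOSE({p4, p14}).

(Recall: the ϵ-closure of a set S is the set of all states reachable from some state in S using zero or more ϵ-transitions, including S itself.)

Start with {p4, p14}.
From p14 via ϵ: add p8.
From p8 via ϵ: add p5.
From p5 via ϵ: add p13.
From p13 via ϵ: add p17.
From p17 via ϵ: add p6.
From p6 via ϵ: add p16.
ϵ-closure = {p4, p5, p6, p8, p13, p14, p16, p17}, which has 8 states.

8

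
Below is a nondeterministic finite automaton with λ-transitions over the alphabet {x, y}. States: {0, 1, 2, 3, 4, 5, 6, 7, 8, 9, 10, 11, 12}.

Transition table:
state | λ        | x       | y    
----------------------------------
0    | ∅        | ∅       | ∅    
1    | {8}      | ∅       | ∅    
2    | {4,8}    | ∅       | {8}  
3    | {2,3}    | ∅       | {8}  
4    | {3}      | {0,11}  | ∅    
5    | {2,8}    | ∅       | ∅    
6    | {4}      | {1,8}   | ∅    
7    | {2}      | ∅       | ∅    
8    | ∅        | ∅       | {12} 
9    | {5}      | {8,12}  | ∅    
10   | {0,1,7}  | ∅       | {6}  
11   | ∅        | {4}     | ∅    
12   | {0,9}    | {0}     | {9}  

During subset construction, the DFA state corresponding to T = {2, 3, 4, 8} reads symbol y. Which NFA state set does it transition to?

{0, 2, 3, 4, 5, 8, 9, 12}

2 on y → {8}.
3 on y → {8}.
8 on y → {12}.
No y-transition from 4.
Union after reading y: {8, 12}.
Now take the λ-closure:
From 12 via λ: add 0, 9.
From 9 via λ: add 5.
From 5 via λ: add 2.
From 2 via λ: add 4.
From 4 via λ: add 3.
No new states can be added; the closed set is {0, 2, 3, 4, 5, 8, 9, 12}.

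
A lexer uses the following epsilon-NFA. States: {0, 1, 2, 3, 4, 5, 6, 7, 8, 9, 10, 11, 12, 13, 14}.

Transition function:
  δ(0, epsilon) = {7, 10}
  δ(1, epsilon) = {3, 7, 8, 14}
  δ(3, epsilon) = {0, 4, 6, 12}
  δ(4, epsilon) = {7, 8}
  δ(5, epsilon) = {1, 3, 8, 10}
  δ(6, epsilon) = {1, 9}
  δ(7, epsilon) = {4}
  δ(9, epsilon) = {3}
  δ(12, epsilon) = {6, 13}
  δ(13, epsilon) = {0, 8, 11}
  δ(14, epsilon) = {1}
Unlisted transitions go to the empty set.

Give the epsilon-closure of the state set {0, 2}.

{0, 2, 4, 7, 8, 10}

Start with {0, 2}.
From 0 via epsilon: add 7, 10.
From 7 via epsilon: add 4.
From 4 via epsilon: add 8.
No new states can be added; the closed set is {0, 2, 4, 7, 8, 10}.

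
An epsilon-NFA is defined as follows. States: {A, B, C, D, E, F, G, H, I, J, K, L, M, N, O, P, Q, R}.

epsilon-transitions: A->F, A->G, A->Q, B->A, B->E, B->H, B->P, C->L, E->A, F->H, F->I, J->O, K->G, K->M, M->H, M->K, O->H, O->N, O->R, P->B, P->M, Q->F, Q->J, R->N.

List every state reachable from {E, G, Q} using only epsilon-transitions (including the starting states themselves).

Start with {E, G, Q}.
From E via epsilon: add A.
From Q via epsilon: add F, J.
From F via epsilon: add H, I.
From J via epsilon: add O.
From O via epsilon: add N, R.
No new states can be added; the closed set is {A, E, F, G, H, I, J, N, O, Q, R}.

{A, E, F, G, H, I, J, N, O, Q, R}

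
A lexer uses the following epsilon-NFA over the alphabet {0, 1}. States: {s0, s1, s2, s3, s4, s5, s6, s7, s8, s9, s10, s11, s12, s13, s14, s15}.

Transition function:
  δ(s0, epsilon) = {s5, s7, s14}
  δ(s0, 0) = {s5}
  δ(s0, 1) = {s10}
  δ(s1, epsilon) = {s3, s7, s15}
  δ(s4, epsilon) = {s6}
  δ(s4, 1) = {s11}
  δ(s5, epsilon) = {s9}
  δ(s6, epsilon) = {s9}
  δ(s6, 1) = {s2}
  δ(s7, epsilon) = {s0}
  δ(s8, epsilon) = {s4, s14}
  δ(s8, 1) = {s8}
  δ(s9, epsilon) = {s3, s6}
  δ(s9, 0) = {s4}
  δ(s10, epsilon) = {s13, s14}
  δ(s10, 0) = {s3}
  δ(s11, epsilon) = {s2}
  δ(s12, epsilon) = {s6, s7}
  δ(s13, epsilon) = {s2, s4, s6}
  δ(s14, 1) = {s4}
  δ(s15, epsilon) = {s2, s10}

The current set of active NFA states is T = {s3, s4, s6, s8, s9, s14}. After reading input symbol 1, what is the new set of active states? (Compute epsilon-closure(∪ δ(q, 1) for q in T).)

s4 on 1 → {s11}.
s6 on 1 → {s2}.
s8 on 1 → {s8}.
s14 on 1 → {s4}.
No 1-transition from s3, s9.
Union after reading 1: {s2, s4, s8, s11}.
Now take the epsilon-closure:
From s4 via epsilon: add s6.
From s8 via epsilon: add s14.
From s6 via epsilon: add s9.
From s9 via epsilon: add s3.
No new states can be added; the closed set is {s2, s3, s4, s6, s8, s9, s11, s14}.

{s2, s3, s4, s6, s8, s9, s11, s14}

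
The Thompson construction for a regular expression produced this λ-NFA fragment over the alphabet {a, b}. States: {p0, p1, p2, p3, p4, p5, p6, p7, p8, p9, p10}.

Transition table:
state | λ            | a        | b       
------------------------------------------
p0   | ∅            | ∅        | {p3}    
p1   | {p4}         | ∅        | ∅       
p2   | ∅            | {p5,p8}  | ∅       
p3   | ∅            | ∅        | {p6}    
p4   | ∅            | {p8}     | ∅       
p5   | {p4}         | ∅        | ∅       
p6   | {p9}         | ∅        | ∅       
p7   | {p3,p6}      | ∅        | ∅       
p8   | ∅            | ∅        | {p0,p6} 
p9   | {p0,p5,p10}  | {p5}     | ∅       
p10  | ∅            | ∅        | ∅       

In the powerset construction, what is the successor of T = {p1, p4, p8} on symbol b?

{p0, p4, p5, p6, p9, p10}

p8 on b → {p0, p6}.
No b-transition from p1, p4.
Union after reading b: {p0, p6}.
Now take the λ-closure:
From p6 via λ: add p9.
From p9 via λ: add p5, p10.
From p5 via λ: add p4.
No new states can be added; the closed set is {p0, p4, p5, p6, p9, p10}.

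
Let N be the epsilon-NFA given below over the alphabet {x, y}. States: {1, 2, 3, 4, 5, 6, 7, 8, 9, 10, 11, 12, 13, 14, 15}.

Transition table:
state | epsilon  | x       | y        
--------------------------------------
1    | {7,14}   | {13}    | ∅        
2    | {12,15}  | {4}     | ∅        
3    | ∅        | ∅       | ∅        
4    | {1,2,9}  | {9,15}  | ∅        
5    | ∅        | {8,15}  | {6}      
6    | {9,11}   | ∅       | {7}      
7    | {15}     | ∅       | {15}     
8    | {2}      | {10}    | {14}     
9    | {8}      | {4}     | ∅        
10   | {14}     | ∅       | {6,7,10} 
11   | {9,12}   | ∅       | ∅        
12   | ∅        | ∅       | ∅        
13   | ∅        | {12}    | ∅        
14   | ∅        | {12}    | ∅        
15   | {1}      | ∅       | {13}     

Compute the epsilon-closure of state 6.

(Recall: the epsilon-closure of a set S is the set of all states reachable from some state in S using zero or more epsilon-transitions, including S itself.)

Start with {6}.
From 6 via epsilon: add 9, 11.
From 9 via epsilon: add 8.
From 11 via epsilon: add 12.
From 8 via epsilon: add 2.
From 2 via epsilon: add 15.
From 15 via epsilon: add 1.
From 1 via epsilon: add 7, 14.
No new states can be added; the closed set is {1, 2, 6, 7, 8, 9, 11, 12, 14, 15}.

{1, 2, 6, 7, 8, 9, 11, 12, 14, 15}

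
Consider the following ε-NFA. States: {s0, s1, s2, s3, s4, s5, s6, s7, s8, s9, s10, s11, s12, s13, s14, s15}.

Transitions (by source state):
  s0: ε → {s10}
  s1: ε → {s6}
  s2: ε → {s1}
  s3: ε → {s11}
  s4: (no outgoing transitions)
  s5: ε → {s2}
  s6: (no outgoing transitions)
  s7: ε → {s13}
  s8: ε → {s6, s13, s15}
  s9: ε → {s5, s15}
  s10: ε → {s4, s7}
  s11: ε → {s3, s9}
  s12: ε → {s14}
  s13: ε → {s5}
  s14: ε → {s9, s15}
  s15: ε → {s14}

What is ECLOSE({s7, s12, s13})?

Start with {s7, s12, s13}.
From s12 via ε: add s14.
From s13 via ε: add s5.
From s5 via ε: add s2.
From s14 via ε: add s9, s15.
From s2 via ε: add s1.
From s1 via ε: add s6.
No new states can be added; the closed set is {s1, s2, s5, s6, s7, s9, s12, s13, s14, s15}.

{s1, s2, s5, s6, s7, s9, s12, s13, s14, s15}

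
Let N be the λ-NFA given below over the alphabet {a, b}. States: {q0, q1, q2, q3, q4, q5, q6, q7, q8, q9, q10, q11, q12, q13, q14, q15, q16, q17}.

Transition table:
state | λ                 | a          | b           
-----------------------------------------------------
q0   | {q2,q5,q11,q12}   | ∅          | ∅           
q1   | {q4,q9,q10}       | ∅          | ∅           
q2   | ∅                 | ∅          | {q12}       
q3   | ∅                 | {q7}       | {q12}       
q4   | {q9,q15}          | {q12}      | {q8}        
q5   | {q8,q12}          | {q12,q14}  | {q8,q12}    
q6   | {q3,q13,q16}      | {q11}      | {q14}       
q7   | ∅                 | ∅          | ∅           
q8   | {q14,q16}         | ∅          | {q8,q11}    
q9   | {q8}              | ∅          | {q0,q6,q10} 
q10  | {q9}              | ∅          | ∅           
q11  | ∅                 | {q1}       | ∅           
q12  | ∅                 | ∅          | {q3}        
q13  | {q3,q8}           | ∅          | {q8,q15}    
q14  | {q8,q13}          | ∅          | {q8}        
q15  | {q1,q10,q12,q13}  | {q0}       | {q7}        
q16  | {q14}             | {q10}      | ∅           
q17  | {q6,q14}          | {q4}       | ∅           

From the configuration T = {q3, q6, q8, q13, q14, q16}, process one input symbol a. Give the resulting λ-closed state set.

{q3, q7, q8, q9, q10, q11, q13, q14, q16}

q3 on a → {q7}.
q6 on a → {q11}.
q16 on a → {q10}.
No a-transition from q8, q13, q14.
Union after reading a: {q7, q10, q11}.
Now take the λ-closure:
From q10 via λ: add q9.
From q9 via λ: add q8.
From q8 via λ: add q14, q16.
From q14 via λ: add q13.
From q13 via λ: add q3.
No new states can be added; the closed set is {q3, q7, q8, q9, q10, q11, q13, q14, q16}.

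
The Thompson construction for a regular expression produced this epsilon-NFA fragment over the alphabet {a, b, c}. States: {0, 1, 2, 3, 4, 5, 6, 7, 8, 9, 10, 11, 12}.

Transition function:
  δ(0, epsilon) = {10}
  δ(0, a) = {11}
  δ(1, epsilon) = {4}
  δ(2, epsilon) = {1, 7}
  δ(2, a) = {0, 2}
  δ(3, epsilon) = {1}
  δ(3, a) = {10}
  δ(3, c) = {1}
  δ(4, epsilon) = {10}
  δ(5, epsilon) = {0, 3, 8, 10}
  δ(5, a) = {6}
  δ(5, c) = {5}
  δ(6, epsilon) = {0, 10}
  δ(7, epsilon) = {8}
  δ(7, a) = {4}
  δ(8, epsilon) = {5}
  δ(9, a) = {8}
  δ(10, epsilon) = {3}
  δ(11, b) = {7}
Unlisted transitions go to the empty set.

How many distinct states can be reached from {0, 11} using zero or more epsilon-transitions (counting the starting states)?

Start with {0, 11}.
From 0 via epsilon: add 10.
From 10 via epsilon: add 3.
From 3 via epsilon: add 1.
From 1 via epsilon: add 4.
epsilon-closure = {0, 1, 3, 4, 10, 11}, which has 6 states.

6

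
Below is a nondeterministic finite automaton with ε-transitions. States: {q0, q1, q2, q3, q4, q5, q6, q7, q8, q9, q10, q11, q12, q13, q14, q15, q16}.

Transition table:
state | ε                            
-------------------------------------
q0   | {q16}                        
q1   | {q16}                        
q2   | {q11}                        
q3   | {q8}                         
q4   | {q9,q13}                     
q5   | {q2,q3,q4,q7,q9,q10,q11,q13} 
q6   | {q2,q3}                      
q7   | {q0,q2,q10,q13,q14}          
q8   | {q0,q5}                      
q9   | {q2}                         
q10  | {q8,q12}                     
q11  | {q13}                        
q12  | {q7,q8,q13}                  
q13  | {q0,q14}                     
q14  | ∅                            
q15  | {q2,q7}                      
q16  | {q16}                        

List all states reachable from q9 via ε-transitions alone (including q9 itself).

{q0, q2, q9, q11, q13, q14, q16}

Start with {q9}.
From q9 via ε: add q2.
From q2 via ε: add q11.
From q11 via ε: add q13.
From q13 via ε: add q0, q14.
From q0 via ε: add q16.
No new states can be added; the closed set is {q0, q2, q9, q11, q13, q14, q16}.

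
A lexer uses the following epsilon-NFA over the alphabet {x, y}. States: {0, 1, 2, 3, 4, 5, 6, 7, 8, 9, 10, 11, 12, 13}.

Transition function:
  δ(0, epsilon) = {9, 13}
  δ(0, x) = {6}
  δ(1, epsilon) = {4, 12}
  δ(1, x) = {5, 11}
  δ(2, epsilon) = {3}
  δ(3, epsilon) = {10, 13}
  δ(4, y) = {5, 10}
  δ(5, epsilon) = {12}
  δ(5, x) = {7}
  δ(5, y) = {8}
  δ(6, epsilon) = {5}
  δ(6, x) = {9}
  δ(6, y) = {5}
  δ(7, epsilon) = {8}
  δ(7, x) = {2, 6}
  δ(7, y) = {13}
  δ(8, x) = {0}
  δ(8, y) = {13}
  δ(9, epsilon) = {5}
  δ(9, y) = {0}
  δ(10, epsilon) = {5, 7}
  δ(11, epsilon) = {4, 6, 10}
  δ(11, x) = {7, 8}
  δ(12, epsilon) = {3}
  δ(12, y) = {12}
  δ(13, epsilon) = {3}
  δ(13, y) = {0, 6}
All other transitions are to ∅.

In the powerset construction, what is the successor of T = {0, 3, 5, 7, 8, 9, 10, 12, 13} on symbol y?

5 on y → {8}.
7 on y → {13}.
8 on y → {13}.
9 on y → {0}.
12 on y → {12}.
13 on y → {0, 6}.
No y-transition from 0, 3, 10.
Union after reading y: {0, 6, 8, 12, 13}.
Now take the epsilon-closure:
From 0 via epsilon: add 9.
From 6 via epsilon: add 5.
From 12 via epsilon: add 3.
From 3 via epsilon: add 10.
From 10 via epsilon: add 7.
No new states can be added; the closed set is {0, 3, 5, 6, 7, 8, 9, 10, 12, 13}.

{0, 3, 5, 6, 7, 8, 9, 10, 12, 13}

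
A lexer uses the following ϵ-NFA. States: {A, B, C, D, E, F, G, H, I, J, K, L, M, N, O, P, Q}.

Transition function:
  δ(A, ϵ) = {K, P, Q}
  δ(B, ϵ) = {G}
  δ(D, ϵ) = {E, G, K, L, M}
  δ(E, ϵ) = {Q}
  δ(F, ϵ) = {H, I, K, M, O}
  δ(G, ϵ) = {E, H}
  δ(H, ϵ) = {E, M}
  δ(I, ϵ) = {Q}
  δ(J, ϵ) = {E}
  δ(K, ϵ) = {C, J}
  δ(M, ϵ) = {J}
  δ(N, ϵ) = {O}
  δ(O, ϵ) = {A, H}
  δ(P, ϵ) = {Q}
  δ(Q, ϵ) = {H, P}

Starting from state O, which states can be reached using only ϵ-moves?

{A, C, E, H, J, K, M, O, P, Q}

Start with {O}.
From O via ϵ: add A, H.
From A via ϵ: add K, P, Q.
From H via ϵ: add E, M.
From K via ϵ: add C, J.
No new states can be added; the closed set is {A, C, E, H, J, K, M, O, P, Q}.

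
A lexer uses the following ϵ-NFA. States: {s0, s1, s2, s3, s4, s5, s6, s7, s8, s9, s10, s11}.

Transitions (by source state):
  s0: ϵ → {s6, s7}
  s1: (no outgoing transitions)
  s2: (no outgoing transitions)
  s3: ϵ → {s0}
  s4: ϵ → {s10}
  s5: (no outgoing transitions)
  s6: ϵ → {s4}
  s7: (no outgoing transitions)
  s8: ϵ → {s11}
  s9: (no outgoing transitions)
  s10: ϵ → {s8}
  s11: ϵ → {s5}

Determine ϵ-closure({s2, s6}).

Start with {s2, s6}.
From s6 via ϵ: add s4.
From s4 via ϵ: add s10.
From s10 via ϵ: add s8.
From s8 via ϵ: add s11.
From s11 via ϵ: add s5.
No new states can be added; the closed set is {s2, s4, s5, s6, s8, s10, s11}.

{s2, s4, s5, s6, s8, s10, s11}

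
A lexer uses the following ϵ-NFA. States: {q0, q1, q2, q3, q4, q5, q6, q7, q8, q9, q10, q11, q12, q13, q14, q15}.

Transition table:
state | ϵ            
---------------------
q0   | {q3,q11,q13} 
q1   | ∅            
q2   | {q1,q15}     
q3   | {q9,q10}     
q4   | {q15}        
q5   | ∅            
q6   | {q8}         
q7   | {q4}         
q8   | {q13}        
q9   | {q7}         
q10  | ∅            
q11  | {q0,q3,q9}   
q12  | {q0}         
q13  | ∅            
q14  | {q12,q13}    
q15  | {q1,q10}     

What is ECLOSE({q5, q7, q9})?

Start with {q5, q7, q9}.
From q7 via ϵ: add q4.
From q4 via ϵ: add q15.
From q15 via ϵ: add q1, q10.
No new states can be added; the closed set is {q1, q4, q5, q7, q9, q10, q15}.

{q1, q4, q5, q7, q9, q10, q15}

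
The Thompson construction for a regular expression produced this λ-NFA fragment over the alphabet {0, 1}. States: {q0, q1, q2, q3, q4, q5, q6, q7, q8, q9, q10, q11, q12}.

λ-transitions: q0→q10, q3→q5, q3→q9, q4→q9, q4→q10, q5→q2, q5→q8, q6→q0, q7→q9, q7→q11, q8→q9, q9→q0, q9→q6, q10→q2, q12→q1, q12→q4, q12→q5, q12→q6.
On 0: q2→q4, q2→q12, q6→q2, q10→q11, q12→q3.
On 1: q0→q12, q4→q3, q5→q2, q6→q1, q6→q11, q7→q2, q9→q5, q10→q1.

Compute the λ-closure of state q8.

{q0, q2, q6, q8, q9, q10}

Start with {q8}.
From q8 via λ: add q9.
From q9 via λ: add q0, q6.
From q0 via λ: add q10.
From q10 via λ: add q2.
No new states can be added; the closed set is {q0, q2, q6, q8, q9, q10}.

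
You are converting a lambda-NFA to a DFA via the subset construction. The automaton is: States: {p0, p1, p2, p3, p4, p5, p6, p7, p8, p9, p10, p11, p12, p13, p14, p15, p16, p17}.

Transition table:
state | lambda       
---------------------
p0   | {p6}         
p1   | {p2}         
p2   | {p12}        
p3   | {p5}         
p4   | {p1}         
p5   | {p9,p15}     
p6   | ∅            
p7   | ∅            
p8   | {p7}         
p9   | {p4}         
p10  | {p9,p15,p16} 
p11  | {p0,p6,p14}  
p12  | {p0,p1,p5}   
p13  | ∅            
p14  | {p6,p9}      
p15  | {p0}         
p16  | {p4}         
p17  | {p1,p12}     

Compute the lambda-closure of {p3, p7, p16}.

Start with {p3, p7, p16}.
From p3 via lambda: add p5.
From p16 via lambda: add p4.
From p4 via lambda: add p1.
From p5 via lambda: add p9, p15.
From p1 via lambda: add p2.
From p15 via lambda: add p0.
From p0 via lambda: add p6.
From p2 via lambda: add p12.
No new states can be added; the closed set is {p0, p1, p2, p3, p4, p5, p6, p7, p9, p12, p15, p16}.

{p0, p1, p2, p3, p4, p5, p6, p7, p9, p12, p15, p16}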